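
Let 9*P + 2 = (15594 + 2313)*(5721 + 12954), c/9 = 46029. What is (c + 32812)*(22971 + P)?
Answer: 149599550271226/9 ≈ 1.6622e+13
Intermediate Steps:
c = 414261 (c = 9*46029 = 414261)
P = 334413223/9 (P = -2/9 + ((15594 + 2313)*(5721 + 12954))/9 = -2/9 + (17907*18675)/9 = -2/9 + (⅑)*334413225 = -2/9 + 37157025 = 334413223/9 ≈ 3.7157e+7)
(c + 32812)*(22971 + P) = (414261 + 32812)*(22971 + 334413223/9) = 447073*(334619962/9) = 149599550271226/9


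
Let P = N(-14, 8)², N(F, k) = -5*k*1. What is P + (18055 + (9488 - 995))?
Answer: 28148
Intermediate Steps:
N(F, k) = -5*k
P = 1600 (P = (-5*8)² = (-40)² = 1600)
P + (18055 + (9488 - 995)) = 1600 + (18055 + (9488 - 995)) = 1600 + (18055 + 8493) = 1600 + 26548 = 28148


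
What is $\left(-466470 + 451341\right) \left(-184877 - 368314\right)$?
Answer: $8369226639$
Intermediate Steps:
$\left(-466470 + 451341\right) \left(-184877 - 368314\right) = - 15129 \left(-184877 - 368314\right) = \left(-15129\right) \left(-553191\right) = 8369226639$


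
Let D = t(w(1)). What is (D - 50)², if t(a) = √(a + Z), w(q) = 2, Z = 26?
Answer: 2528 - 200*√7 ≈ 1998.8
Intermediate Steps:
t(a) = √(26 + a) (t(a) = √(a + 26) = √(26 + a))
D = 2*√7 (D = √(26 + 2) = √28 = 2*√7 ≈ 5.2915)
(D - 50)² = (2*√7 - 50)² = (-50 + 2*√7)²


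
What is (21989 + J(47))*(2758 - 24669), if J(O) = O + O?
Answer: -483860613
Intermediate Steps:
J(O) = 2*O
(21989 + J(47))*(2758 - 24669) = (21989 + 2*47)*(2758 - 24669) = (21989 + 94)*(-21911) = 22083*(-21911) = -483860613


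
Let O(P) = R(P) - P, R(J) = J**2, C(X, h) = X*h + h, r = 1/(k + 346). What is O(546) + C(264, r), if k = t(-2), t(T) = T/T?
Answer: 103257055/347 ≈ 2.9757e+5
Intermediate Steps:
t(T) = 1
k = 1
r = 1/347 (r = 1/(1 + 346) = 1/347 ≈ 0.0028818)
C(X, h) = h + X*h
O(P) = P**2 - P
O(546) + C(264, r) = 546*(-1 + 546) + (1 + 264)/347 = 546*545 + (1/347)*265 = 297570 + 265/347 = 103257055/347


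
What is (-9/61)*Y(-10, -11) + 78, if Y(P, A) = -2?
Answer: 4776/61 ≈ 78.295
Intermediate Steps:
(-9/61)*Y(-10, -11) + 78 = -9/61*(-2) + 78 = 18/61 + 78 = 4776/61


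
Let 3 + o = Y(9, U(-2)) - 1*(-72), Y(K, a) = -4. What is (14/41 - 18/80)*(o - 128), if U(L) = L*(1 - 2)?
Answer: -12033/1640 ≈ -7.3372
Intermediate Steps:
U(L) = -L (U(L) = L*(-1) = -L)
o = 65 (o = -3 + (-4 - 1*(-72)) = -3 + (-4 + 72) = -3 + 68 = 65)
(14/41 - 18/80)*(o - 128) = (14/41 - 18/80)*(65 - 128) = (14*(1/41) - 18*1/80)*(-63) = (14/41 - 9/40)*(-63) = (191/1640)*(-63) = -12033/1640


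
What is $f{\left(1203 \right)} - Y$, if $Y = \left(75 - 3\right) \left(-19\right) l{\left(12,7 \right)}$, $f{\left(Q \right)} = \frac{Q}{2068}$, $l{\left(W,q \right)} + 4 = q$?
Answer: $\frac{8488275}{2068} \approx 4104.6$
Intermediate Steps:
$l{\left(W,q \right)} = -4 + q$
$f{\left(Q \right)} = \frac{Q}{2068}$ ($f{\left(Q \right)} = Q \frac{1}{2068} = \frac{Q}{2068}$)
$Y = -4104$ ($Y = \left(75 - 3\right) \left(-19\right) \left(-4 + 7\right) = 72 \left(-19\right) 3 = \left(-1368\right) 3 = -4104$)
$f{\left(1203 \right)} - Y = \frac{1}{2068} \cdot 1203 - -4104 = \frac{1203}{2068} + 4104 = \frac{8488275}{2068}$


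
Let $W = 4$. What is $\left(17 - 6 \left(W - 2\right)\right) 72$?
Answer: $360$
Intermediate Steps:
$\left(17 - 6 \left(W - 2\right)\right) 72 = \left(17 - 6 \left(4 - 2\right)\right) 72 = \left(17 - 12\right) 72 = 5 \cdot 72 = 360$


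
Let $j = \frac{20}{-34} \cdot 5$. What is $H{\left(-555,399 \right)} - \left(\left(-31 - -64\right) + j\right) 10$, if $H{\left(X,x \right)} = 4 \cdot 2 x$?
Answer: $\frac{49154}{17} \approx 2891.4$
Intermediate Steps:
$j = - \frac{50}{17}$ ($j = 20 \left(- \frac{1}{34}\right) 5 = \left(- \frac{10}{17}\right) 5 = - \frac{50}{17} \approx -2.9412$)
$H{\left(X,x \right)} = 8 x$
$H{\left(-555,399 \right)} - \left(\left(-31 - -64\right) + j\right) 10 = 8 \cdot 399 - \left(\left(-31 - -64\right) - \frac{50}{17}\right) 10 = 3192 - \left(\left(-31 + 64\right) - \frac{50}{17}\right) 10 = 3192 - \left(33 - \frac{50}{17}\right) 10 = 3192 - \frac{511}{17} \cdot 10 = 3192 - \frac{5110}{17} = \frac{49154}{17}$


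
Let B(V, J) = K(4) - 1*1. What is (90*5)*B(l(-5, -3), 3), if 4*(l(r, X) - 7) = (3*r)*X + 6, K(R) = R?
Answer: 1350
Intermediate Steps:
l(r, X) = 17/2 + 3*X*r/4 (l(r, X) = 7 + ((3*r)*X + 6)/4 = 7 + (3*X*r + 6)/4 = 7 + (6 + 3*X*r)/4 = 7 + (3/2 + 3*X*r/4) = 17/2 + 3*X*r/4)
B(V, J) = 3 (B(V, J) = 4 - 1*1 = 4 - 1 = 3)
(90*5)*B(l(-5, -3), 3) = (90*5)*3 = 450*3 = 1350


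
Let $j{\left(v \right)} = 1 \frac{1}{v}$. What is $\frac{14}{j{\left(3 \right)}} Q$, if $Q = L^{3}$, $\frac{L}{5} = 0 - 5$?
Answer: $-656250$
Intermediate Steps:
$L = -25$ ($L = 5 \left(0 - 5\right) = 5 \left(-5\right) = -25$)
$j{\left(v \right)} = \frac{1}{v}$
$Q = -15625$ ($Q = \left(-25\right)^{3} = -15625$)
$\frac{14}{j{\left(3 \right)}} Q = \frac{14}{\frac{1}{3}} \left(-15625\right) = 14 \frac{1}{\frac{1}{3}} \left(-15625\right) = 14 \cdot 3 \left(-15625\right) = 42 \left(-15625\right) = -656250$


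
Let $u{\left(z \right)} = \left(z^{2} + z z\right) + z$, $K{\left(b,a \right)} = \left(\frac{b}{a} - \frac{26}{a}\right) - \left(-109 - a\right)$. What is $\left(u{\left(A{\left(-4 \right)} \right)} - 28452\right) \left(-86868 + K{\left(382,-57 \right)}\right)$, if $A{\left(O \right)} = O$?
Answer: $\frac{7403506528}{3} \approx 2.4678 \cdot 10^{9}$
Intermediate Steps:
$K{\left(b,a \right)} = 109 + a - \frac{26}{a} + \frac{b}{a}$ ($K{\left(b,a \right)} = \left(- \frac{26}{a} + \frac{b}{a}\right) + \left(109 + a\right) = 109 + a - \frac{26}{a} + \frac{b}{a}$)
$u{\left(z \right)} = z + 2 z^{2}$ ($u{\left(z \right)} = \left(z^{2} + z^{2}\right) + z = 2 z^{2} + z = z + 2 z^{2}$)
$\left(u{\left(A{\left(-4 \right)} \right)} - 28452\right) \left(-86868 + K{\left(382,-57 \right)}\right) = \left(- 4 \left(1 + 2 \left(-4\right)\right) - 28452\right) \left(-86868 + \frac{-26 + 382 - 57 \left(109 - 57\right)}{-57}\right) = \left(- 4 \left(1 - 8\right) - 28452\right) \left(-86868 - \frac{-26 + 382 - 2964}{57}\right) = \left(\left(-4\right) \left(-7\right) - 28452\right) \left(-86868 - \frac{-26 + 382 - 2964}{57}\right) = \left(28 - 28452\right) \left(-86868 - - \frac{2608}{57}\right) = - 28424 \left(-86868 + \frac{2608}{57}\right) = \left(-28424\right) \left(- \frac{4948868}{57}\right) = \frac{7403506528}{3}$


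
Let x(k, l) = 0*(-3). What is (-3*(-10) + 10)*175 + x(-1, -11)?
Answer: 7000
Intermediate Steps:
x(k, l) = 0
(-3*(-10) + 10)*175 + x(-1, -11) = (-3*(-10) + 10)*175 + 0 = (30 + 10)*175 + 0 = 40*175 + 0 = 7000 + 0 = 7000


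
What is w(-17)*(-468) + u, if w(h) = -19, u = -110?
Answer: 8782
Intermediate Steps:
w(-17)*(-468) + u = -19*(-468) - 110 = 8892 - 110 = 8782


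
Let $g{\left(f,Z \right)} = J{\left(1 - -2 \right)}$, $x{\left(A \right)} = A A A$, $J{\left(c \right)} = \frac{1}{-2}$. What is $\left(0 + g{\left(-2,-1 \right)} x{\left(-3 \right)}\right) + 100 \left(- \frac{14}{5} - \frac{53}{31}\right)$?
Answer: $- \frac{27123}{62} \approx -437.47$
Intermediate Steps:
$J{\left(c \right)} = - \frac{1}{2}$
$x{\left(A \right)} = A^{3}$ ($x{\left(A \right)} = A^{2} A = A^{3}$)
$g{\left(f,Z \right)} = - \frac{1}{2}$
$\left(0 + g{\left(-2,-1 \right)} x{\left(-3 \right)}\right) + 100 \left(- \frac{14}{5} - \frac{53}{31}\right) = \left(0 - \frac{\left(-3\right)^{3}}{2}\right) + 100 \left(- \frac{14}{5} - \frac{53}{31}\right) = \left(0 - - \frac{27}{2}\right) + 100 \left(\left(-14\right) \frac{1}{5} - \frac{53}{31}\right) = \left(0 + \frac{27}{2}\right) + 100 \left(- \frac{14}{5} - \frac{53}{31}\right) = \frac{27}{2} + 100 \left(- \frac{699}{155}\right) = \frac{27}{2} - \frac{13980}{31} = - \frac{27123}{62}$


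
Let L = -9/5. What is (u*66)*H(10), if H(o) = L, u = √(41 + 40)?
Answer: -5346/5 ≈ -1069.2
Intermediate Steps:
u = 9 (u = √81 = 9)
L = -9/5 (L = -9*⅕ = -9/5 ≈ -1.8000)
H(o) = -9/5
(u*66)*H(10) = (9*66)*(-9/5) = 594*(-9/5) = -5346/5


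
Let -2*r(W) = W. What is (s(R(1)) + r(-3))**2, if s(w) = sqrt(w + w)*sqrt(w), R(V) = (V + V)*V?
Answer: 41/4 + 6*sqrt(2) ≈ 18.735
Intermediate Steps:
r(W) = -W/2
R(V) = 2*V**2 (R(V) = (2*V)*V = 2*V**2)
s(w) = w*sqrt(2) (s(w) = sqrt(2*w)*sqrt(w) = (sqrt(2)*sqrt(w))*sqrt(w) = w*sqrt(2))
(s(R(1)) + r(-3))**2 = ((2*1**2)*sqrt(2) - 1/2*(-3))**2 = ((2*1)*sqrt(2) + 3/2)**2 = (2*sqrt(2) + 3/2)**2 = (3/2 + 2*sqrt(2))**2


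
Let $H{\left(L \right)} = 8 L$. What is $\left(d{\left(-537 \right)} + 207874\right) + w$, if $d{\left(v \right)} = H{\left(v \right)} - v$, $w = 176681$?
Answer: $380796$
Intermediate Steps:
$d{\left(v \right)} = 7 v$ ($d{\left(v \right)} = 8 v - v = 7 v$)
$\left(d{\left(-537 \right)} + 207874\right) + w = \left(7 \left(-537\right) + 207874\right) + 176681 = \left(-3759 + 207874\right) + 176681 = 204115 + 176681 = 380796$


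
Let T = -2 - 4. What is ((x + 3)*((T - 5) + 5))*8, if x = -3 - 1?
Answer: 48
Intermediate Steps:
x = -4
T = -6
((x + 3)*((T - 5) + 5))*8 = ((-4 + 3)*((-6 - 5) + 5))*8 = -(-11 + 5)*8 = -1*(-6)*8 = 6*8 = 48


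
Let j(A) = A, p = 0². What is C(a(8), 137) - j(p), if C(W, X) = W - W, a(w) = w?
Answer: 0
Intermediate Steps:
C(W, X) = 0
p = 0
C(a(8), 137) - j(p) = 0 - 1*0 = 0 + 0 = 0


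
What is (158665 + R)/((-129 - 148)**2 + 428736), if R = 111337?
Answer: 270002/505465 ≈ 0.53417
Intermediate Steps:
(158665 + R)/((-129 - 148)**2 + 428736) = (158665 + 111337)/((-129 - 148)**2 + 428736) = 270002/((-277)**2 + 428736) = 270002/(76729 + 428736) = 270002/505465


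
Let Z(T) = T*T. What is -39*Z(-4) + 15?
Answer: -609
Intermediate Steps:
Z(T) = T²
-39*Z(-4) + 15 = -39*(-4)² + 15 = -39*16 + 15 = -624 + 15 = -609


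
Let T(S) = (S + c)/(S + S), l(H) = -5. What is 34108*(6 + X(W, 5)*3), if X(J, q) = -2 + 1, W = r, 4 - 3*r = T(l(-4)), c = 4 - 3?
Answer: 102324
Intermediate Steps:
c = 1
T(S) = (1 + S)/(2*S) (T(S) = (S + 1)/(S + S) = (1 + S)/((2*S)) = (1 + S)*(1/(2*S)) = (1 + S)/(2*S))
r = 6/5 (r = 4/3 - (1 - 5)/(6*(-5)) = 4/3 - (-1)*(-4)/(6*5) = 4/3 - 1/3*2/5 = 4/3 - 2/15 = 6/5 ≈ 1.2000)
W = 6/5 ≈ 1.2000
X(J, q) = -1
34108*(6 + X(W, 5)*3) = 34108*(6 - 1*3) = 34108*(6 - 3) = 34108*3 = 102324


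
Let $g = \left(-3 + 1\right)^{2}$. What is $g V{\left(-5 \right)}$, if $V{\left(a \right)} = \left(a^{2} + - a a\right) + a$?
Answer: $-20$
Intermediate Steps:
$V{\left(a \right)} = a$ ($V{\left(a \right)} = \left(a^{2} - a^{2}\right) + a = 0 + a = a$)
$g = 4$ ($g = \left(-2\right)^{2} = 4$)
$g V{\left(-5 \right)} = 4 \left(-5\right) = -20$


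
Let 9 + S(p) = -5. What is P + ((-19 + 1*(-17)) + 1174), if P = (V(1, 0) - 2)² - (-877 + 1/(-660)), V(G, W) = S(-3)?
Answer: 1498861/660 ≈ 2271.0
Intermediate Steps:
S(p) = -14 (S(p) = -9 - 5 = -14)
V(G, W) = -14
P = 747781/660 (P = (-14 - 2)² - (-877 + 1/(-660)) = (-16)² - (-877 - 1/660) = 256 - 1*(-578821/660) = 256 + 578821/660 = 747781/660 ≈ 1133.0)
P + ((-19 + 1*(-17)) + 1174) = 747781/660 + ((-19 + 1*(-17)) + 1174) = 747781/660 + ((-19 - 17) + 1174) = 747781/660 + (-36 + 1174) = 747781/660 + 1138 = 1498861/660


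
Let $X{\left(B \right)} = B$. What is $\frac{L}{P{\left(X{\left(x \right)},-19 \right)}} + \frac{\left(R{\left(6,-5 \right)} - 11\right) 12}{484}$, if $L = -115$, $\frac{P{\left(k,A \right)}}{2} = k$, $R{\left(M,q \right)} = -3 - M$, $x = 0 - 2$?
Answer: $\frac{13675}{484} \approx 28.254$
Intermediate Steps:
$x = -2$ ($x = 0 - 2 = -2$)
$P{\left(k,A \right)} = 2 k$
$\frac{L}{P{\left(X{\left(x \right)},-19 \right)}} + \frac{\left(R{\left(6,-5 \right)} - 11\right) 12}{484} = - \frac{115}{2 \left(-2\right)} + \frac{\left(\left(-3 - 6\right) - 11\right) 12}{484} = - \frac{115}{-4} + \left(\left(-3 - 6\right) - 11\right) 12 \cdot \frac{1}{484} = \left(-115\right) \left(- \frac{1}{4}\right) + \left(-9 - 11\right) 12 \cdot \frac{1}{484} = \frac{115}{4} + \left(-20\right) 12 \cdot \frac{1}{484} = \frac{115}{4} - \frac{60}{121} = \frac{13675}{484}$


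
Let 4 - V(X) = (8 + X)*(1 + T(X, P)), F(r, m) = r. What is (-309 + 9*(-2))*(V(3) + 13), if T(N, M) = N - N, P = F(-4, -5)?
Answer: -1962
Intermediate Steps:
P = -4
T(N, M) = 0
V(X) = -4 - X (V(X) = 4 - (8 + X)*(1 + 0) = 4 - (8 + X) = 4 + (-8 - X) = -4 - X)
(-309 + 9*(-2))*(V(3) + 13) = (-309 + 9*(-2))*((-4 - 1*3) + 13) = (-309 - 18)*((-4 - 3) + 13) = -327*(-7 + 13) = -327*6 = -1962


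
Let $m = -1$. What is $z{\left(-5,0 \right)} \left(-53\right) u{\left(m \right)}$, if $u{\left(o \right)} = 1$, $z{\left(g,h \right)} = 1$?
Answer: $-53$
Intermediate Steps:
$z{\left(-5,0 \right)} \left(-53\right) u{\left(m \right)} = 1 \left(-53\right) 1 = \left(-53\right) 1 = -53$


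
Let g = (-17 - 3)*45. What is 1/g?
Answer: -1/900 ≈ -0.0011111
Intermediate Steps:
g = -900 (g = -20*45 = -900)
1/g = 1/(-900) = -1/900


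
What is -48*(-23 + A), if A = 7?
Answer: 768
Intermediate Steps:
-48*(-23 + A) = -48*(-23 + 7) = -48*(-16) = 768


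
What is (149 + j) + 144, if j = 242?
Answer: 535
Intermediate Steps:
(149 + j) + 144 = (149 + 242) + 144 = 391 + 144 = 535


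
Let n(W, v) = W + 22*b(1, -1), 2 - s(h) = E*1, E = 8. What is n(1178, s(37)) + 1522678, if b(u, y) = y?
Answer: 1523834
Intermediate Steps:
s(h) = -6 (s(h) = 2 - 8 = -6)
n(W, v) = -22 + W (n(W, v) = W + 22*(-1) = W - 22 = -22 + W)
n(1178, s(37)) + 1522678 = (-22 + 1178) + 1522678 = 1156 + 1522678 = 1523834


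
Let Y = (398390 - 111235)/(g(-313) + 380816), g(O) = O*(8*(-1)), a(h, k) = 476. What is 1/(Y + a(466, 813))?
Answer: 76664/36549495 ≈ 0.0020975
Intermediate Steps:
g(O) = -8*O (g(O) = O*(-8) = -8*O)
Y = 57431/76664 (Y = (398390 - 111235)/(-8*(-313) + 380816) = 287155/(2504 + 380816) = 287155/383320 = 287155*(1/383320) = 57431/76664 ≈ 0.74913)
1/(Y + a(466, 813)) = 1/(57431/76664 + 476) = 1/(36549495/76664) = 76664/36549495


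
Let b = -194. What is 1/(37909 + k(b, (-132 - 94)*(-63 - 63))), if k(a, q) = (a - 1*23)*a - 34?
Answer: 1/79973 ≈ 1.2504e-5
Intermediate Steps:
k(a, q) = -34 + a*(-23 + a) (k(a, q) = (a - 23)*a - 34 = (-23 + a)*a - 34 = a*(-23 + a) - 34 = -34 + a*(-23 + a))
1/(37909 + k(b, (-132 - 94)*(-63 - 63))) = 1/(37909 + (-34 + (-194)² - 23*(-194))) = 1/(37909 + (-34 + 37636 + 4462)) = 1/(37909 + 42064) = 1/79973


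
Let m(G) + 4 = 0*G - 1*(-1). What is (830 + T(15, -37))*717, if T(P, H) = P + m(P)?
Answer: 603714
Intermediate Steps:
m(G) = -3 (m(G) = -4 + (0*G - 1*(-1)) = -4 + (0 + 1) = -4 + 1 = -3)
T(P, H) = -3 + P (T(P, H) = P - 3 = -3 + P)
(830 + T(15, -37))*717 = (830 + (-3 + 15))*717 = (830 + 12)*717 = 842*717 = 603714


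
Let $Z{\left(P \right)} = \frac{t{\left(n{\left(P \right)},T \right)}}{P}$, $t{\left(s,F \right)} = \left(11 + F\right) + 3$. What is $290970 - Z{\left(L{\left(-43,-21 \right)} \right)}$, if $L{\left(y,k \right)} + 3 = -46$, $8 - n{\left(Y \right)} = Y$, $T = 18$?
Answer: $\frac{14257562}{49} \approx 2.9097 \cdot 10^{5}$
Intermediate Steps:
$n{\left(Y \right)} = 8 - Y$
$L{\left(y,k \right)} = -49$ ($L{\left(y,k \right)} = -3 - 46 = -49$)
$t{\left(s,F \right)} = 14 + F$
$Z{\left(P \right)} = \frac{32}{P}$ ($Z{\left(P \right)} = \frac{14 + 18}{P} = \frac{32}{P}$)
$290970 - Z{\left(L{\left(-43,-21 \right)} \right)} = 290970 - \frac{32}{-49} = 290970 - 32 \left(- \frac{1}{49}\right) = 290970 - - \frac{32}{49} = 290970 + \frac{32}{49} = \frac{14257562}{49}$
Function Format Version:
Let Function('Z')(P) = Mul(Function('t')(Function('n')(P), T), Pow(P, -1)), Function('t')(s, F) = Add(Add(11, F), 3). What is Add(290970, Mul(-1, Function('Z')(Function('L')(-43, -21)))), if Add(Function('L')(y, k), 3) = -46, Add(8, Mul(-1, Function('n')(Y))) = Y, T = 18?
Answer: Rational(14257562, 49) ≈ 2.9097e+5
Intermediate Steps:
Function('n')(Y) = Add(8, Mul(-1, Y))
Function('L')(y, k) = -49 (Function('L')(y, k) = Add(-3, -46) = -49)
Function('t')(s, F) = Add(14, F)
Function('Z')(P) = Mul(32, Pow(P, -1)) (Function('Z')(P) = Mul(Add(14, 18), Pow(P, -1)) = Mul(32, Pow(P, -1)))
Add(290970, Mul(-1, Function('Z')(Function('L')(-43, -21)))) = Add(290970, Mul(-1, Mul(32, Pow(-49, -1)))) = Add(290970, Mul(-1, Mul(32, Rational(-1, 49)))) = Add(290970, Mul(-1, Rational(-32, 49))) = Add(290970, Rational(32, 49)) = Rational(14257562, 49)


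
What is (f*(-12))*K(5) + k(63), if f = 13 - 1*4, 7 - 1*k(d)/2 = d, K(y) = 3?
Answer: -436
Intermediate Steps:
k(d) = 14 - 2*d
f = 9 (f = 13 - 4 = 9)
(f*(-12))*K(5) + k(63) = (9*(-12))*3 + (14 - 2*63) = -108*3 + (14 - 126) = -324 - 112 = -436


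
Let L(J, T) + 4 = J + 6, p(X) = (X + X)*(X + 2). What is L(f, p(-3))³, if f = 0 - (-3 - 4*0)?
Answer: 125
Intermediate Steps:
p(X) = 2*X*(2 + X) (p(X) = (2*X)*(2 + X) = 2*X*(2 + X))
f = 3 (f = 0 - (-3 + 0) = 0 - 1*(-3) = 0 + 3 = 3)
L(J, T) = 2 + J (L(J, T) = -4 + (J + 6) = -4 + (6 + J) = 2 + J)
L(f, p(-3))³ = (2 + 3)³ = 5³ = 125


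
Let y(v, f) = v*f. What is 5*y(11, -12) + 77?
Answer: -583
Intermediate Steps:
y(v, f) = f*v
5*y(11, -12) + 77 = 5*(-12*11) + 77 = 5*(-132) + 77 = -660 + 77 = -583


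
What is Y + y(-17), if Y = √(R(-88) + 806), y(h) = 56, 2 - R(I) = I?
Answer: 56 + 8*√14 ≈ 85.933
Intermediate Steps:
R(I) = 2 - I
Y = 8*√14 (Y = √((2 - 1*(-88)) + 806) = √((2 + 88) + 806) = √(90 + 806) = √896 = 8*√14 ≈ 29.933)
Y + y(-17) = 8*√14 + 56 = 56 + 8*√14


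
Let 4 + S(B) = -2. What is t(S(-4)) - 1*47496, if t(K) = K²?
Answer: -47460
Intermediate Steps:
S(B) = -6 (S(B) = -4 - 2 = -6)
t(S(-4)) - 1*47496 = (-6)² - 1*47496 = 36 - 47496 = -47460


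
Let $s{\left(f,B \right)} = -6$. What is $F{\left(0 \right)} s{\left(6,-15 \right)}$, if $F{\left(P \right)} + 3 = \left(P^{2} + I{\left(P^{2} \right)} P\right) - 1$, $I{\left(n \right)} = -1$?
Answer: $24$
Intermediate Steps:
$F{\left(P \right)} = -4 + P^{2} - P$ ($F{\left(P \right)} = -3 - \left(1 + P - P^{2}\right) = -4 + P^{2} - P$)
$F{\left(0 \right)} s{\left(6,-15 \right)} = \left(-4 + 0^{2} - 0\right) \left(-6\right) = \left(-4 + 0 + 0\right) \left(-6\right) = \left(-4\right) \left(-6\right) = 24$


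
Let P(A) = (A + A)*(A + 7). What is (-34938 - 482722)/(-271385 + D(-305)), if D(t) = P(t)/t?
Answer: 517660/271981 ≈ 1.9033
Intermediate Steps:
P(A) = 2*A*(7 + A) (P(A) = (2*A)*(7 + A) = 2*A*(7 + A))
D(t) = 14 + 2*t (D(t) = (2*t*(7 + t))/t = 14 + 2*t)
(-34938 - 482722)/(-271385 + D(-305)) = (-34938 - 482722)/(-271385 + (14 + 2*(-305))) = -517660/(-271385 + (14 - 610)) = -517660/(-271385 - 596) = -517660/(-271981) = -517660*(-1/271981) = 517660/271981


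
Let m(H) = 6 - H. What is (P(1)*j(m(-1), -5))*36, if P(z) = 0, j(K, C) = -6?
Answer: 0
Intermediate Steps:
(P(1)*j(m(-1), -5))*36 = (0*(-6))*36 = 0*36 = 0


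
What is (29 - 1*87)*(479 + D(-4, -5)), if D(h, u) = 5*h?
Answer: -26622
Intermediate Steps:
(29 - 1*87)*(479 + D(-4, -5)) = (29 - 1*87)*(479 + 5*(-4)) = (29 - 87)*(479 - 20) = -58*459 = -26622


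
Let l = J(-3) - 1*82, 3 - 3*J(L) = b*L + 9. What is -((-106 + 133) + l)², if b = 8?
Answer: -2401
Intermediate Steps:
J(L) = -2 - 8*L/3 (J(L) = 1 - (8*L + 9)/3 = 1 - (9 + 8*L)/3 = 1 + (-3 - 8*L/3) = -2 - 8*L/3)
l = -76 (l = (-2 - 8/3*(-3)) - 1*82 = (-2 + 8) - 82 = 6 - 82 = -76)
-((-106 + 133) + l)² = -((-106 + 133) - 76)² = -(27 - 76)² = -1*(-49)² = -1*2401 = -2401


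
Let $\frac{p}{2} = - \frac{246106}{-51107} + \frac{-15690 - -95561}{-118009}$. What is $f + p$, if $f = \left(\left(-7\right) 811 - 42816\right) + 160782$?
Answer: $\frac{96753504744403}{861583709} \approx 1.123 \cdot 10^{5}$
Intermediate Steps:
$p = \frac{7131644502}{861583709}$ ($p = 2 \left(- \frac{246106}{-51107} + \frac{-15690 - -95561}{-118009}\right) = 2 \left(\left(-246106\right) \left(- \frac{1}{51107}\right) + \left(-15690 + 95561\right) \left(- \frac{1}{118009}\right)\right) = 2 \left(\frac{35158}{7301} + 79871 \left(- \frac{1}{118009}\right)\right) = 2 \left(\frac{35158}{7301} - \frac{79871}{118009}\right) = 2 \cdot \frac{3565822251}{861583709} = \frac{7131644502}{861583709} \approx 8.2774$)
$f = 112289$ ($f = \left(-5677 - 42816\right) + 160782 = -48493 + 160782 = 112289$)
$f + p = 112289 + \frac{7131644502}{861583709} = \frac{96753504744403}{861583709}$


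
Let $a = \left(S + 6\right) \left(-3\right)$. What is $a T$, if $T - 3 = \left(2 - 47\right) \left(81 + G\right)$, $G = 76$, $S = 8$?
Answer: $296604$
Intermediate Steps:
$a = -42$ ($a = \left(8 + 6\right) \left(-3\right) = 14 \left(-3\right) = -42$)
$T = -7062$ ($T = 3 + \left(2 - 47\right) \left(81 + 76\right) = 3 - 7065 = -7062$)
$a T = \left(-42\right) \left(-7062\right) = 296604$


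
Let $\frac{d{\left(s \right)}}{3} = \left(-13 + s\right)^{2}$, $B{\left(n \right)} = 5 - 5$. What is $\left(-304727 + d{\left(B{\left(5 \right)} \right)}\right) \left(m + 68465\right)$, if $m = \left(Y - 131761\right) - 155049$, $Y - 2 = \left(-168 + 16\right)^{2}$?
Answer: $59395608580$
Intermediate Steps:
$Y = 23106$ ($Y = 2 + \left(-168 + 16\right)^{2} = 2 + \left(-152\right)^{2} = 2 + 23104 = 23106$)
$B{\left(n \right)} = 0$ ($B{\left(n \right)} = 5 - 5 = 0$)
$m = -263704$ ($m = \left(23106 - 131761\right) - 155049 = -108655 - 155049 = -263704$)
$d{\left(s \right)} = 3 \left(-13 + s\right)^{2}$
$\left(-304727 + d{\left(B{\left(5 \right)} \right)}\right) \left(m + 68465\right) = \left(-304727 + 3 \left(-13 + 0\right)^{2}\right) \left(-263704 + 68465\right) = \left(-304727 + 3 \left(-13\right)^{2}\right) \left(-195239\right) = \left(-304727 + 3 \cdot 169\right) \left(-195239\right) = \left(-304727 + 507\right) \left(-195239\right) = \left(-304220\right) \left(-195239\right) = 59395608580$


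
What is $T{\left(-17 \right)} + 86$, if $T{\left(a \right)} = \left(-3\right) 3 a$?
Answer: $239$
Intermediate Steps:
$T{\left(a \right)} = - 9 a$
$T{\left(-17 \right)} + 86 = \left(-9\right) \left(-17\right) + 86 = 153 + 86 = 239$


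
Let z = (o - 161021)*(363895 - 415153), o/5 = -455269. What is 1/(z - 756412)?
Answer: 1/124933750016 ≈ 8.0042e-12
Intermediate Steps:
o = -2276345 (o = 5*(-455269) = -2276345)
z = 124934506428 (z = (-2276345 - 161021)*(363895 - 415153) = -2437366*(-51258) = 124934506428)
1/(z - 756412) = 1/(124934506428 - 756412) = 1/124933750016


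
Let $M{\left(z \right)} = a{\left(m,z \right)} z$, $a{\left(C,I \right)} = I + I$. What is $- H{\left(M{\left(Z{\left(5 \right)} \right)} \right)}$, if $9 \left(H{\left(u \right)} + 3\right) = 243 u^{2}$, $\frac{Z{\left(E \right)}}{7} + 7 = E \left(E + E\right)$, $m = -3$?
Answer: $-886522449705$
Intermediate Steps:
$a{\left(C,I \right)} = 2 I$
$Z{\left(E \right)} = -49 + 14 E^{2}$ ($Z{\left(E \right)} = -49 + 7 E \left(E + E\right) = -49 + 7 E 2 E = -49 + 7 \cdot 2 E^{2} = -49 + 14 E^{2}$)
$M{\left(z \right)} = 2 z^{2}$ ($M{\left(z \right)} = 2 z z = 2 z^{2}$)
$H{\left(u \right)} = -3 + 27 u^{2}$ ($H{\left(u \right)} = -3 + \frac{243 u^{2}}{9} = -3 + 27 u^{2}$)
$- H{\left(M{\left(Z{\left(5 \right)} \right)} \right)} = - (-3 + 27 \left(2 \left(-49 + 14 \cdot 5^{2}\right)^{2}\right)^{2}) = - (-3 + 27 \left(2 \left(-49 + 14 \cdot 25\right)^{2}\right)^{2}) = - (-3 + 27 \left(2 \left(-49 + 350\right)^{2}\right)^{2}) = - (-3 + 27 \left(2 \cdot 301^{2}\right)^{2}) = - (-3 + 27 \left(2 \cdot 90601\right)^{2}) = - (-3 + 27 \cdot 181202^{2}) = - (-3 + 27 \cdot 32834164804) = - (-3 + 886522449708) = \left(-1\right) 886522449705 = -886522449705$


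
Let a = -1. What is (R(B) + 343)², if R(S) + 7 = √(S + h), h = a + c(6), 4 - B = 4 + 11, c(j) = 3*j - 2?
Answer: 114244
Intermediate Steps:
c(j) = -2 + 3*j
B = -11 (B = 4 - (4 + 11) = 4 - 1*15 = 4 - 15 = -11)
h = 15 (h = -1 + (-2 + 3*6) = -1 + (-2 + 18) = -1 + 16 = 15)
R(S) = -7 + √(15 + S) (R(S) = -7 + √(S + 15) = -7 + √(15 + S))
(R(B) + 343)² = ((-7 + √(15 - 11)) + 343)² = ((-7 + √4) + 343)² = ((-7 + 2) + 343)² = (-5 + 343)² = 338² = 114244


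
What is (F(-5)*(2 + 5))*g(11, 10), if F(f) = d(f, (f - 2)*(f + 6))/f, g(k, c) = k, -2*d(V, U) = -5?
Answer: -77/2 ≈ -38.500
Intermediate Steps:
d(V, U) = 5/2 (d(V, U) = -½*(-5) = 5/2)
F(f) = 5/(2*f)
(F(-5)*(2 + 5))*g(11, 10) = (((5/2)/(-5))*(2 + 5))*11 = (((5/2)*(-⅕))*7)*11 = -½*7*11 = -7/2*11 = -77/2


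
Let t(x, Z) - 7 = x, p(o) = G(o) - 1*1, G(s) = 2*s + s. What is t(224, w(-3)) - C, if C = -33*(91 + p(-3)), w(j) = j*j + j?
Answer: 2904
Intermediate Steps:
w(j) = j + j² (w(j) = j² + j = j + j²)
G(s) = 3*s
p(o) = -1 + 3*o (p(o) = 3*o - 1*1 = 3*o - 1 = -1 + 3*o)
t(x, Z) = 7 + x
C = -2673 (C = -33*(91 + (-1 + 3*(-3))) = -33*(91 + (-1 - 9)) = -33*(91 - 10) = -33*81 = -2673)
t(224, w(-3)) - C = (7 + 224) - 1*(-2673) = 231 + 2673 = 2904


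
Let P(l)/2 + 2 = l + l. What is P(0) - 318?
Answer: -322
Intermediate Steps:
P(l) = -4 + 4*l (P(l) = -4 + 2*(l + l) = -4 + 2*(2*l) = -4 + 4*l)
P(0) - 318 = (-4 + 4*0) - 318 = (-4 + 0) - 318 = -4 - 318 = -322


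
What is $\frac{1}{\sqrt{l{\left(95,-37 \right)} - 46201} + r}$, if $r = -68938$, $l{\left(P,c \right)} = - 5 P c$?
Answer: $- \frac{34469}{2376238235} - \frac{i \sqrt{28626}}{4752476470} \approx -1.4506 \cdot 10^{-5} - 3.5601 \cdot 10^{-8} i$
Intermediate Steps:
$l{\left(P,c \right)} = - 5 P c$
$\frac{1}{\sqrt{l{\left(95,-37 \right)} - 46201} + r} = \frac{1}{\sqrt{\left(-5\right) 95 \left(-37\right) - 46201} - 68938} = \frac{1}{\sqrt{17575 - 46201} - 68938} = \frac{1}{\sqrt{-28626} - 68938} = \frac{1}{i \sqrt{28626} - 68938} = \frac{1}{-68938 + i \sqrt{28626}}$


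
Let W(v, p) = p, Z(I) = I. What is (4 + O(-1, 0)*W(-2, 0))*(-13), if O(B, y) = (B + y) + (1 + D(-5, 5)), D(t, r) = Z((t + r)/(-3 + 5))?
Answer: -52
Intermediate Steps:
D(t, r) = r/2 + t/2 (D(t, r) = (t + r)/(-3 + 5) = (r + t)/2 = (r + t)*(½) = r/2 + t/2)
O(B, y) = 1 + B + y (O(B, y) = (B + y) + (1 + ((½)*5 + (½)*(-5))) = (B + y) + (1 + (5/2 - 5/2)) = (B + y) + (1 + 0) = (B + y) + 1 = 1 + B + y)
(4 + O(-1, 0)*W(-2, 0))*(-13) = (4 + (1 - 1 + 0)*0)*(-13) = (4 + 0*0)*(-13) = (4 + 0)*(-13) = 4*(-13) = -52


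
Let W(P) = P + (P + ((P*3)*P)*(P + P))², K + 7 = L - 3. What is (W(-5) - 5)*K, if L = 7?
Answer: -1710045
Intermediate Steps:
K = -3 (K = -7 + (7 - 3) = -7 + 4 = -3)
W(P) = P + (P + 6*P³)² (W(P) = P + (P + ((3*P)*P)*(2*P))² = P + (P + (3*P²)*(2*P))² = P + (P + 6*P³)²)
(W(-5) - 5)*K = (-5*(1 - 5*(1 + 6*(-5)²)²) - 5)*(-3) = (-5*(1 - 5*(1 + 6*25)²) - 5)*(-3) = (-5*(1 - 5*(1 + 150)²) - 5)*(-3) = (-5*(1 - 5*151²) - 5)*(-3) = (-5*(1 - 5*22801) - 5)*(-3) = (-5*(1 - 114005) - 5)*(-3) = (-5*(-114004) - 5)*(-3) = (570020 - 5)*(-3) = 570015*(-3) = -1710045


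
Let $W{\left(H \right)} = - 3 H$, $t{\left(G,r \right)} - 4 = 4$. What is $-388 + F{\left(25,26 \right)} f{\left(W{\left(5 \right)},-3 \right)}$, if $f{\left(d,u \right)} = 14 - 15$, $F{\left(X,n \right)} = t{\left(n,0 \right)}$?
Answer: $-396$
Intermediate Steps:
$t{\left(G,r \right)} = 8$ ($t{\left(G,r \right)} = 4 + 4 = 8$)
$F{\left(X,n \right)} = 8$
$f{\left(d,u \right)} = -1$ ($f{\left(d,u \right)} = 14 - 15 = -1$)
$-388 + F{\left(25,26 \right)} f{\left(W{\left(5 \right)},-3 \right)} = -388 + 8 \left(-1\right) = -388 - 8 = -396$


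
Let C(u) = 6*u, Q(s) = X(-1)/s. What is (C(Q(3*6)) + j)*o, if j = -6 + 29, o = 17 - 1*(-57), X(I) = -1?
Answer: 5032/3 ≈ 1677.3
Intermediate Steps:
Q(s) = -1/s
o = 74 (o = 17 + 57 = 74)
j = 23
(C(Q(3*6)) + j)*o = (6*(-1/(3*6)) + 23)*74 = (6*(-1/18) + 23)*74 = (-⅓ + 23)*74 = (68/3)*74 = 5032/3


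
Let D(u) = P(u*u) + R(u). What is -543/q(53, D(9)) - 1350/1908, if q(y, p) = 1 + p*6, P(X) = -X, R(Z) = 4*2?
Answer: 24783/46322 ≈ 0.53502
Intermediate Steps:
R(Z) = 8
D(u) = 8 - u² (D(u) = -u*u + 8 = -u² + 8 = 8 - u²)
q(y, p) = 1 + 6*p
-543/q(53, D(9)) - 1350/1908 = -543/(1 + 6*(8 - 1*9²)) - 1350/1908 = -543/(1 + 6*(8 - 1*81)) - 1350*1/1908 = -543/(1 + 6*(8 - 81)) - 75/106 = -543/(1 + 6*(-73)) - 75/106 = -543/(1 - 438) - 75/106 = -543/(-437) - 75/106 = -543*(-1/437) - 75/106 = 543/437 - 75/106 = 24783/46322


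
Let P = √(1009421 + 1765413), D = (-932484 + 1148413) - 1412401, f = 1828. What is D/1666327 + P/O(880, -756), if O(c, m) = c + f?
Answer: -1196472/1666327 + √2774834/2708 ≈ -0.10290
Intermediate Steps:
O(c, m) = 1828 + c (O(c, m) = c + 1828 = 1828 + c)
D = -1196472 (D = 215929 - 1412401 = -1196472)
P = √2774834 ≈ 1665.8
D/1666327 + P/O(880, -756) = -1196472/1666327 + √2774834/(1828 + 880) = -1196472*1/1666327 + √2774834/2708 = -1196472/1666327 + √2774834*(1/2708) = -1196472/1666327 + √2774834/2708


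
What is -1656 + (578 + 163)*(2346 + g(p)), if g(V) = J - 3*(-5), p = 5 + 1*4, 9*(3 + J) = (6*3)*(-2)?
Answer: 1742658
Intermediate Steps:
J = -7 (J = -3 + ((6*3)*(-2))/9 = -3 + (18*(-2))/9 = -3 + (⅑)*(-36) = -3 - 4 = -7)
p = 9 (p = 5 + 4 = 9)
g(V) = 8 (g(V) = -7 - 3*(-5) = -7 - 1*(-15) = -7 + 15 = 8)
-1656 + (578 + 163)*(2346 + g(p)) = -1656 + (578 + 163)*(2346 + 8) = -1656 + 741*2354 = -1656 + 1744314 = 1742658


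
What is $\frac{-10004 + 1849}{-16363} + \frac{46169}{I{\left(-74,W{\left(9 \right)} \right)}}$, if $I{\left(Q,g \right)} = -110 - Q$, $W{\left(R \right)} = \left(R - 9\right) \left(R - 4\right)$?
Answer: $- \frac{755169767}{589068} \approx -1282.0$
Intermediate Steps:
$W{\left(R \right)} = \left(-9 + R\right) \left(-4 + R\right)$
$\frac{-10004 + 1849}{-16363} + \frac{46169}{I{\left(-74,W{\left(9 \right)} \right)}} = \frac{-10004 + 1849}{-16363} + \frac{46169}{-110 - -74} = \left(-8155\right) \left(- \frac{1}{16363}\right) + \frac{46169}{-110 + 74} = \frac{8155}{16363} + \frac{46169}{-36} = \frac{8155}{16363} + 46169 \left(- \frac{1}{36}\right) = \frac{8155}{16363} - \frac{46169}{36} = - \frac{755169767}{589068}$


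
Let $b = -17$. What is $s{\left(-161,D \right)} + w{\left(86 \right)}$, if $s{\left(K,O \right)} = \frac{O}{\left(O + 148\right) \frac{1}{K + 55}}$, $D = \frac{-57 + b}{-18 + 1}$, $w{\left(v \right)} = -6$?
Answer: $- \frac{316}{35} \approx -9.0286$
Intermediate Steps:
$D = \frac{74}{17}$ ($D = \frac{-57 - 17}{-18 + 1} = - \frac{74}{-17} = \left(-74\right) \left(- \frac{1}{17}\right) = \frac{74}{17} \approx 4.3529$)
$s{\left(K,O \right)} = \frac{O \left(55 + K\right)}{148 + O}$ ($s{\left(K,O \right)} = \frac{O}{\left(148 + O\right) \frac{1}{55 + K}} = \frac{O}{\frac{1}{55 + K} \left(148 + O\right)} = O \frac{55 + K}{148 + O} = \frac{O \left(55 + K\right)}{148 + O}$)
$s{\left(-161,D \right)} + w{\left(86 \right)} = \frac{74 \left(55 - 161\right)}{17 \left(148 + \frac{74}{17}\right)} - 6 = \frac{74}{17} \frac{1}{\frac{2590}{17}} \left(-106\right) - 6 = \frac{74}{17} \cdot \frac{17}{2590} \left(-106\right) - 6 = - \frac{106}{35} - 6 = - \frac{316}{35}$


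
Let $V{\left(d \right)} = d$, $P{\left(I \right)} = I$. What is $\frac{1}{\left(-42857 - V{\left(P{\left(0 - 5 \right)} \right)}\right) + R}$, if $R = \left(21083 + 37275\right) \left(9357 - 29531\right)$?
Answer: $- \frac{1}{1177357144} \approx -8.4936 \cdot 10^{-10}$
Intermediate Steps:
$R = -1177314292$ ($R = 58358 \left(-20174\right) = -1177314292$)
$\frac{1}{\left(-42857 - V{\left(P{\left(0 - 5 \right)} \right)}\right) + R} = \frac{1}{\left(-42857 - \left(0 - 5\right)\right) - 1177314292} = \frac{1}{\left(-42857 - -5\right) - 1177314292} = \frac{1}{\left(-42857 + 5\right) - 1177314292} = \frac{1}{-42852 - 1177314292} = \frac{1}{-1177357144} = - \frac{1}{1177357144}$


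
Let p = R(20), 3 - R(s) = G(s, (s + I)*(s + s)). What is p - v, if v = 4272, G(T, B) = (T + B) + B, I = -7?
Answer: -5329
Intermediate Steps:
G(T, B) = T + 2*B (G(T, B) = (B + T) + B = T + 2*B)
R(s) = 3 - s - 4*s*(-7 + s) (R(s) = 3 - (s + 2*((s - 7)*(s + s))) = 3 - (s + 2*((-7 + s)*(2*s))) = 3 - (s + 2*(2*s*(-7 + s))) = 3 - (s + 4*s*(-7 + s)) = 3 + (-s - 4*s*(-7 + s)) = 3 - s - 4*s*(-7 + s))
p = -1057 (p = 3 - 1*20 - 4*20*(-7 + 20) = 3 - 20 - 4*20*13 = 3 - 20 - 1040 = -1057)
p - v = -1057 - 1*4272 = -1057 - 4272 = -5329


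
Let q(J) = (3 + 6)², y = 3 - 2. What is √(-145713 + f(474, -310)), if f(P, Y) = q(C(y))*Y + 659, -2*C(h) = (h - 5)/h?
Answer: 2*I*√42541 ≈ 412.51*I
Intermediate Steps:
y = 1
C(h) = -(-5 + h)/(2*h) (C(h) = -(h - 5)/(2*h) = -(-5 + h)/(2*h))
q(J) = 81 (q(J) = 9² = 81)
f(P, Y) = 659 + 81*Y (f(P, Y) = 81*Y + 659 = 659 + 81*Y)
√(-145713 + f(474, -310)) = √(-145713 + (659 + 81*(-310))) = √(-145713 + (659 - 25110)) = √(-145713 - 24451) = √(-170164) = 2*I*√42541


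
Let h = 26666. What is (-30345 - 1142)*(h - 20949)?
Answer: -180011179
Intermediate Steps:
(-30345 - 1142)*(h - 20949) = (-30345 - 1142)*(26666 - 20949) = -31487*5717 = -180011179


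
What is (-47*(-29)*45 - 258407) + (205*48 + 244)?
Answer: -186988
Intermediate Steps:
(-47*(-29)*45 - 258407) + (205*48 + 244) = (1363*45 - 258407) + (9840 + 244) = (61335 - 258407) + 10084 = -197072 + 10084 = -186988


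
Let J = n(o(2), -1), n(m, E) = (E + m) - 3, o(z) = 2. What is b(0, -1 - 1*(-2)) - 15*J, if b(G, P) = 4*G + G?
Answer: 30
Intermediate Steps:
n(m, E) = -3 + E + m
b(G, P) = 5*G
J = -2 (J = -3 - 1 + 2 = -2)
b(0, -1 - 1*(-2)) - 15*J = 5*0 - 15*(-2) = 0 + 30 = 30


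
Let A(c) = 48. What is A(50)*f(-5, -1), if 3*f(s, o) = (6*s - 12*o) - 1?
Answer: -304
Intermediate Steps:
f(s, o) = -⅓ - 4*o + 2*s (f(s, o) = ((6*s - 12*o) - 1)/3 = ((-12*o + 6*s) - 1)/3 = (-1 - 12*o + 6*s)/3 = -⅓ - 4*o + 2*s)
A(50)*f(-5, -1) = 48*(-⅓ - 4*(-1) + 2*(-5)) = 48*(-⅓ + 4 - 10) = 48*(-19/3) = -304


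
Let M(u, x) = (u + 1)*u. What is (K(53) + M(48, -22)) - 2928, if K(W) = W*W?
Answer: 2233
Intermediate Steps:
M(u, x) = u*(1 + u) (M(u, x) = (1 + u)*u = u*(1 + u))
K(W) = W²
(K(53) + M(48, -22)) - 2928 = (53² + 48*(1 + 48)) - 2928 = (2809 + 48*49) - 2928 = (2809 + 2352) - 2928 = 5161 - 2928 = 2233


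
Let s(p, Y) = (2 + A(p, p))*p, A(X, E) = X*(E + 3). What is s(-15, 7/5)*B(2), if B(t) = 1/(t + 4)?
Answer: -455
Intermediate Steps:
A(X, E) = X*(3 + E)
B(t) = 1/(4 + t)
s(p, Y) = p*(2 + p*(3 + p)) (s(p, Y) = (2 + p*(3 + p))*p = p*(2 + p*(3 + p)))
s(-15, 7/5)*B(2) = (-15*(2 - 15*(3 - 15)))/(4 + 2) = -15*(2 - 15*(-12))/6 = -15*(2 + 180)*(⅙) = -15*182*(⅙) = -2730*⅙ = -455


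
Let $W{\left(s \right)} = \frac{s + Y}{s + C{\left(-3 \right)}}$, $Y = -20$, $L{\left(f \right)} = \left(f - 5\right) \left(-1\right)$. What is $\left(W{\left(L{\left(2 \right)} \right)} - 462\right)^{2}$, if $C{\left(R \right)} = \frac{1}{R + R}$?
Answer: $219024$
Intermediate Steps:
$L{\left(f \right)} = 5 - f$ ($L{\left(f \right)} = \left(-5 + f\right) \left(-1\right) = 5 - f$)
$C{\left(R \right)} = \frac{1}{2 R}$
$W{\left(s \right)} = \frac{-20 + s}{- \frac{1}{6} + s}$ ($W{\left(s \right)} = \frac{s - 20}{s + \frac{1}{2 \left(-3\right)}} = \frac{-20 + s}{s + \frac{1}{2} \left(- \frac{1}{3}\right)} = \frac{-20 + s}{s - \frac{1}{6}} = \frac{-20 + s}{- \frac{1}{6} + s}$)
$\left(W{\left(L{\left(2 \right)} \right)} - 462\right)^{2} = \left(\frac{6 \left(-20 + \left(5 - 2\right)\right)}{-1 + 6 \left(5 - 2\right)} - 462\right)^{2} = \left(\frac{6 \left(-20 + 3\right)}{-1 + 6 \cdot 3} - 462\right)^{2} = \left(6 \frac{1}{-1 + 18} \left(-17\right) - 462\right)^{2} = \left(6 \cdot \frac{1}{17} \left(-17\right) - 462\right)^{2} = \left(-6 - 462\right)^{2} = \left(-468\right)^{2} = 219024$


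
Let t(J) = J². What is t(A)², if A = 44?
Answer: 3748096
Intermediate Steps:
t(A)² = (44²)² = 1936² = 3748096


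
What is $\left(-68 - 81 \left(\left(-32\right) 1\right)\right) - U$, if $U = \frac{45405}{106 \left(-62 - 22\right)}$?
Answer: $\frac{7506367}{2968} \approx 2529.1$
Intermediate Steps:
$U = - \frac{15135}{2968}$ ($U = \frac{45405}{106 \left(-84\right)} = \frac{45405}{-8904} = 45405 \left(- \frac{1}{8904}\right) = - \frac{15135}{2968} \approx -5.0994$)
$\left(-68 - 81 \left(\left(-32\right) 1\right)\right) - U = \left(-68 - 81 \left(\left(-32\right) 1\right)\right) - - \frac{15135}{2968} = \left(-68 - -2592\right) + \frac{15135}{2968} = \left(-68 + 2592\right) + \frac{15135}{2968} = 2524 + \frac{15135}{2968} = \frac{7506367}{2968}$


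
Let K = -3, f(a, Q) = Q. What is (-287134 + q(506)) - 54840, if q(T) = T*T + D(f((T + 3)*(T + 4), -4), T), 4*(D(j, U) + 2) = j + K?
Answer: -343767/4 ≈ -85942.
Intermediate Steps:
D(j, U) = -11/4 + j/4 (D(j, U) = -2 + (j - 3)/4 = -2 + (-3 + j)/4 = -2 + (-¾ + j/4) = -11/4 + j/4)
q(T) = -15/4 + T² (q(T) = T*T + (-11/4 + (¼)*(-4)) = T² + (-11/4 - 1) = T² - 15/4 = -15/4 + T²)
(-287134 + q(506)) - 54840 = (-287134 + (-15/4 + 506²)) - 54840 = (-287134 + (-15/4 + 256036)) - 54840 = (-287134 + 1024129/4) - 54840 = -124407/4 - 54840 = -343767/4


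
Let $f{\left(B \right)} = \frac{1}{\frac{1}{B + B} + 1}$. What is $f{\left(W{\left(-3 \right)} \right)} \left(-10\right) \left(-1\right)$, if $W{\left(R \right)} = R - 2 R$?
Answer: $\frac{60}{7} \approx 8.5714$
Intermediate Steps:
$W{\left(R \right)} = - R$
$f{\left(B \right)} = \frac{1}{1 + \frac{1}{2 B}}$ ($f{\left(B \right)} = \frac{1}{\frac{1}{2 B} + 1} = \frac{1}{1 + \frac{1}{2 B}}$)
$f{\left(W{\left(-3 \right)} \right)} \left(-10\right) \left(-1\right) = \frac{2 \left(\left(-1\right) \left(-3\right)\right)}{1 + 2 \left(\left(-1\right) \left(-3\right)\right)} \left(-10\right) \left(-1\right) = 2 \cdot 3 \frac{1}{1 + 2 \cdot 3} \left(-10\right) \left(-1\right) = 2 \cdot 3 \frac{1}{1 + 6} \left(-10\right) \left(-1\right) = 2 \cdot 3 \cdot \frac{1}{7} \left(-10\right) \left(-1\right) = \frac{6}{7} \left(-10\right) \left(-1\right) = \left(- \frac{60}{7}\right) \left(-1\right) = \frac{60}{7}$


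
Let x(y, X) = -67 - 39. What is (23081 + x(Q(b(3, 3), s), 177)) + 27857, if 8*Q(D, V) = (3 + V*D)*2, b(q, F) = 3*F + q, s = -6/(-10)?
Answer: 50832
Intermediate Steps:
s = ⅗ (s = -6*(-⅒) = ⅗ ≈ 0.60000)
b(q, F) = q + 3*F
Q(D, V) = ¾ + D*V/4 (Q(D, V) = ((3 + V*D)*2)/8 = ((3 + D*V)*2)/8 = (6 + 2*D*V)/8 = ¾ + D*V/4)
x(y, X) = -106
(23081 + x(Q(b(3, 3), s), 177)) + 27857 = (23081 - 106) + 27857 = 22975 + 27857 = 50832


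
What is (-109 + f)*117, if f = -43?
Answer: -17784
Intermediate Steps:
(-109 + f)*117 = (-109 - 43)*117 = -152*117 = -17784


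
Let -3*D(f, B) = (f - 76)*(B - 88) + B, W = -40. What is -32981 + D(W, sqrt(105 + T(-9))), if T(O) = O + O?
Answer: -109151/3 + 115*sqrt(87)/3 ≈ -36026.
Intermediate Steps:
T(O) = 2*O
D(f, B) = -B/3 - (-88 + B)*(-76 + f)/3 (D(f, B) = -((f - 76)*(B - 88) + B)/3 = -((-76 + f)*(-88 + B) + B)/3 = -((-88 + B)*(-76 + f) + B)/3 = -(B + (-88 + B)*(-76 + f))/3 = -B/3 - (-88 + B)*(-76 + f)/3)
-32981 + D(W, sqrt(105 + T(-9))) = -32981 + (-6688/3 + 25*sqrt(105 + 2*(-9)) + (88/3)*(-40) - 1/3*sqrt(105 + 2*(-9))*(-40)) = -32981 + (-6688/3 + 25*sqrt(105 - 18) - 3520/3 - 1/3*sqrt(105 - 18)*(-40)) = -32981 + (-6688/3 + 25*sqrt(87) - 3520/3 - 1/3*sqrt(87)*(-40)) = -32981 + (-6688/3 + 25*sqrt(87) - 3520/3 + 40*sqrt(87)/3) = -32981 + (-10208/3 + 115*sqrt(87)/3) = -109151/3 + 115*sqrt(87)/3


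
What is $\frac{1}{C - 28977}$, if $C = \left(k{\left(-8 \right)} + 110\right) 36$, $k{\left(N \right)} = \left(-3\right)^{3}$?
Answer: $- \frac{1}{25989} \approx -3.8478 \cdot 10^{-5}$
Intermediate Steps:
$k{\left(N \right)} = -27$
$C = 2988$ ($C = \left(-27 + 110\right) 36 = 83 \cdot 36 = 2988$)
$\frac{1}{C - 28977} = \frac{1}{2988 - 28977} = \frac{1}{-25989} = - \frac{1}{25989}$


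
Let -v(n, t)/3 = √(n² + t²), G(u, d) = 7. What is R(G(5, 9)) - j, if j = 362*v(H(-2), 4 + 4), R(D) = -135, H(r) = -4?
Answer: -135 + 4344*√5 ≈ 9578.5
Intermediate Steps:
v(n, t) = -3*√(n² + t²)
j = -4344*√5 (j = 362*(-3*√((-4)² + (4 + 4)²)) = 362*(-3*√(16 + 8²)) = 362*(-3*√(16 + 64)) = 362*(-12*√5) = -4344*√5 ≈ -9713.5)
R(G(5, 9)) - j = -135 - (-4344)*√5 = -135 + 4344*√5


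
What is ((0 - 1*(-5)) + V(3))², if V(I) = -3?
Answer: 4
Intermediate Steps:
((0 - 1*(-5)) + V(3))² = ((0 - 1*(-5)) - 3)² = ((0 + 5) - 3)² = (5 - 3)² = 2² = 4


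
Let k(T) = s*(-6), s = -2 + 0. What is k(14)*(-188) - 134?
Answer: -2390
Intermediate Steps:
s = -2
k(T) = 12 (k(T) = -2*(-6) = 12)
k(14)*(-188) - 134 = 12*(-188) - 134 = -2256 - 134 = -2390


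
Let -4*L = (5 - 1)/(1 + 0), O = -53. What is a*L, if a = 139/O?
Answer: 139/53 ≈ 2.6226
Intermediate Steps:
L = -1 (L = -(5 - 1)/(4*(1 + 0)) = -1/1 = -1 ≈ -1.0000)
a = -139/53 (a = 139/(-53) = 139*(-1/53) = -139/53 ≈ -2.6226)
a*L = -139/53*(-1) = 139/53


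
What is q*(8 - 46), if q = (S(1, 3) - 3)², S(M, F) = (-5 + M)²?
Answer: -6422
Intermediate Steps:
q = 169 (q = ((-5 + 1)² - 3)² = ((-4)² - 3)² = (16 - 3)² = 13² = 169)
q*(8 - 46) = 169*(8 - 46) = 169*(-38) = -6422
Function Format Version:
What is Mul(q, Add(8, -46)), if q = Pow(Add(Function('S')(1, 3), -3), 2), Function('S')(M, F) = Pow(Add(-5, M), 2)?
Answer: -6422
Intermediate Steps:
q = 169 (q = Pow(Add(Pow(Add(-5, 1), 2), -3), 2) = Pow(Add(Pow(-4, 2), -3), 2) = Pow(Add(16, -3), 2) = Pow(13, 2) = 169)
Mul(q, Add(8, -46)) = Mul(169, Add(8, -46)) = Mul(169, -38) = -6422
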